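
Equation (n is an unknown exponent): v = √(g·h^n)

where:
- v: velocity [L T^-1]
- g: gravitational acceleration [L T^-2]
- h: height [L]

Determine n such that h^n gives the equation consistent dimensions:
n = 1

v has dimensions [L T^-1]; h has dimensions [L].
With n = 1: √(g·h^1) has dimensions [L T^-1], matching the LHS ✓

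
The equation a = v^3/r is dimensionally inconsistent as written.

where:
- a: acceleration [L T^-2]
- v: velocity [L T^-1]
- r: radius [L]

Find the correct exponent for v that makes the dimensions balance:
The exponent of v should be 2: a = v^2/r

The LHS a has dimensions [L T^-2]; v has dimensions [L T^-1].
As written, the RHS v^3/r (exponent 3 on v) has dimensions [L^2 T^-3], which does not match.
With exponent 2, the RHS v^2/r has dimensions [L T^-2], matching the LHS.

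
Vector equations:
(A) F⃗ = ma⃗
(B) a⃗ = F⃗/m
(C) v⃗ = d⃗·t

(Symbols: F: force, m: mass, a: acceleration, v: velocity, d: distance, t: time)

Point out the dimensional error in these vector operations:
(C) v⃗ = d⃗·t

(A) F⃗ = ma⃗: LHS [L M T^-2], RHS [L M T^-2] ✓ — Force and acceleration are vectors, mass is a scalar
(B) a⃗ = F⃗/m: LHS [L T^-2], RHS [L T^-2] ✓ — force (vector) divided by mass (scalar)
(C) v⃗ = d⃗·t: LHS [L T^-1], RHS [L T] ✗ — velocity is displacement per time; should be d⃗/t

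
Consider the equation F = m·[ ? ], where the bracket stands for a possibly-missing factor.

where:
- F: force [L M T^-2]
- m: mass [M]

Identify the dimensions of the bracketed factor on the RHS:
[L T^-2] — acceleration (e.g. a)

F has dimensions [L M T^-2]; m has dimensions [M].
The bracketed factor must supply [L M T^-2] / [M] = [L T^-2].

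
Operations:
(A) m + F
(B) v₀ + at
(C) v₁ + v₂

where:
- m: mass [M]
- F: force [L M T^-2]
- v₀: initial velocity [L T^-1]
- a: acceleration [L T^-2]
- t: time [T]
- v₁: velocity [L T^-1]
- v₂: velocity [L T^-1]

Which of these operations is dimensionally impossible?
(A) m + F

(A) m + F: m [M] and F [L M T^-2] — different dimensions cannot be added/subtracted ✗
(B) v₀ + at: v₀ [L T^-1] and at [L T^-1] — same dimensions ✓
(C) v₁ + v₂: v₁ [L T^-1] and v₂ [L T^-1] — same dimensions ✓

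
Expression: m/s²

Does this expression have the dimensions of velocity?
No

The expression m/s² has dimensions [L T^-2], but velocity has dimensions [L T^-1].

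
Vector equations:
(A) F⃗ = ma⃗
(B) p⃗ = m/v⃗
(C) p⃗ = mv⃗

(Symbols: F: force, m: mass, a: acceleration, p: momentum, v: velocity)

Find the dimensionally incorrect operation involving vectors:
(B) p⃗ = m/v⃗

(A) F⃗ = ma⃗: LHS [L M T^-2], RHS [L M T^-2] ✓ — Force and acceleration are vectors, mass is a scalar
(B) p⃗ = m/v⃗: LHS [L M T^-1], RHS [L^-1 M T] ✗ — momentum is mass times velocity; should be mv⃗ (and division by a vector is undefined)
(C) p⃗ = mv⃗: LHS [L M T^-1], RHS [L M T^-1] ✓ — mass (scalar) times velocity (vector)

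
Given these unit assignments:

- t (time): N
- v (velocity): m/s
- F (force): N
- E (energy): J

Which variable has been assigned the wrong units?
t

The variable t (time) should have units s, not N.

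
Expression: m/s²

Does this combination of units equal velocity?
No

The expression m/s² has dimensions [L T^-2], but velocity has dimensions [L T^-1].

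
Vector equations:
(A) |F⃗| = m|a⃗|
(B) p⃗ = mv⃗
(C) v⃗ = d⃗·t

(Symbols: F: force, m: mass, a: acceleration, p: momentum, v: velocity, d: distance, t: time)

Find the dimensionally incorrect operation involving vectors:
(C) v⃗ = d⃗·t

(A) |F⃗| = m|a⃗|: LHS [L M T^-2], RHS [L M T^-2] ✓ — magnitudes of vectors are scalars
(B) p⃗ = mv⃗: LHS [L M T^-1], RHS [L M T^-1] ✓ — mass (scalar) times velocity (vector)
(C) v⃗ = d⃗·t: LHS [L T^-1], RHS [L T] ✗ — velocity is displacement per time; should be d⃗/t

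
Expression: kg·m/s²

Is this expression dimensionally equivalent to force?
Yes

The expression kg·m/s² has dimensions [L M T^-2], which is exactly force [L M T^-2].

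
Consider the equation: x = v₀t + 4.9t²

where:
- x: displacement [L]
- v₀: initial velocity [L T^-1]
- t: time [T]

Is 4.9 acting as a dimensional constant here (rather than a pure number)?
Yes

x has dimensions [L], while t² alone has dimensions [T^2]. For the equation to balance, the factor 4.9 must carry dimensions [L T^-2] — it is a dimensional constant (a numerical value of a physical quantity with its units suppressed), not a pure number.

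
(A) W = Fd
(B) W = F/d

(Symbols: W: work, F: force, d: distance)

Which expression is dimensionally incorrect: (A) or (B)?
(B)

(A) W = Fd: LHS [L^2 M T^-2], RHS [L^2 M T^-2] ✓
(B) W = F/d: LHS [L^2 M T^-2], RHS [M T^-2] ✗

Expression (B) W = F/d is dimensionally incorrect.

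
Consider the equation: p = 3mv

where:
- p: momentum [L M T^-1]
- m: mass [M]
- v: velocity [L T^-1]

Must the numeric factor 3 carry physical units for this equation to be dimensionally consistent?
No

p has dimensions [L M T^-1] and mv already has dimensions [L M T^-1], so the equation balances without 3 contributing any dimensions. 3 is a pure (dimensionless) number; changing or removing it would not affect dimensional consistency.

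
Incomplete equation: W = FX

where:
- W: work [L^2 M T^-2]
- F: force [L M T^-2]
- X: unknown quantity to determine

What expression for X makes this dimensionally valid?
X = d (distance), dimensions [L]

W has dimensions [L^2 M T^-2]; the rest of the RHS (F) has dimensions [L M T^-2].
So X must have dimensions [L] — X = d (distance).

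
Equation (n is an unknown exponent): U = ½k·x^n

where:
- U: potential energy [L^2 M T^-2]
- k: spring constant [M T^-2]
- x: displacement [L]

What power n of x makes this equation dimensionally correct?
n = 2

U has dimensions [L^2 M T^-2]; x has dimensions [L].
The rest of the RHS has dimensions [M T^-2], so x^n must supply [L^2].
With n = 2: ½k·x^2 has dimensions [L^2 M T^-2], matching the LHS ✓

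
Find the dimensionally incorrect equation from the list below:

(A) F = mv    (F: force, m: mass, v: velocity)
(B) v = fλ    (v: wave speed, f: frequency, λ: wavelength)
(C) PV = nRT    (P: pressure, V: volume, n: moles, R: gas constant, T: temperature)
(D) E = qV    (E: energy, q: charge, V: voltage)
(A) F = mv

The equation (A) F = mv is dimensionally incorrect.

LHS (F): [L M T^-2]
RHS (mv): [L M T^-1] ✗

The dimensions do not match. The other three equations balance.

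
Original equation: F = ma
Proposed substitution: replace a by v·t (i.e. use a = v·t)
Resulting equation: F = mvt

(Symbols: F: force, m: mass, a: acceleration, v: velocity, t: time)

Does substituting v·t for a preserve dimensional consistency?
No

[a] = [L T^-2] and [v·t] = [L]. These differ, so the substitution replaces a quantity by one of different dimensions and the result F = mvt has LHS [L M T^-2] vs RHS [L M] — inconsistent.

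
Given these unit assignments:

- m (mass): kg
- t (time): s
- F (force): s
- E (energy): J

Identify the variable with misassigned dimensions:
F

The variable F (force) should have units N, not s.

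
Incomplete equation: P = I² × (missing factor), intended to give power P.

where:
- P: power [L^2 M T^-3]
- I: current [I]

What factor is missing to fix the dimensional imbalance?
R (resistance), dimensions [I^-2 L^2 M T^-3]

P has dimensions [L^2 M T^-3] and I² has dimensions [I^2].
The missing factor must have dimensions [L^2 M T^-3] / [I^2] = [I^-2 L^2 M T^-3], i.e. resistance (R).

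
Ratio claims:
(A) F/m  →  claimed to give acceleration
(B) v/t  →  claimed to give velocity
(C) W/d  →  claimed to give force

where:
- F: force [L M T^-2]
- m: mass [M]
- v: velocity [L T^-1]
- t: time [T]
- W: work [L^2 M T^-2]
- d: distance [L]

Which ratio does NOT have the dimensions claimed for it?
(B) v/t does not give velocity

(A) F/m: [L T^-2] = acceleration [L T^-2] ✓
(B) v/t: [L T^-2] ≠ velocity [L T^-1] ✗
(C) W/d: [L M T^-2] = force [L M T^-2] ✓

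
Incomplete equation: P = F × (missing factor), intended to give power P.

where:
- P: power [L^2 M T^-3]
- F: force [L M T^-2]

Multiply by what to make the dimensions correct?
v (velocity), dimensions [L T^-1]

P has dimensions [L^2 M T^-3] and F has dimensions [L M T^-2].
The missing factor must have dimensions [L^2 M T^-3] / [L M T^-2] = [L T^-1], i.e. velocity (v).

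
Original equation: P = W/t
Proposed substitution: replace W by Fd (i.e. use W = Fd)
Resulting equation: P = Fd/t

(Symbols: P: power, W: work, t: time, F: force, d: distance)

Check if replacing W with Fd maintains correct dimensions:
Yes

[W] = [L^2 M T^-2] and [Fd] = [L^2 M T^-2]. These match, so the substitution replaces a quantity by one of the same dimensions and the result P = Fd/t has LHS [L^2 M T^-3] vs RHS [L^2 M T^-3] — still consistent.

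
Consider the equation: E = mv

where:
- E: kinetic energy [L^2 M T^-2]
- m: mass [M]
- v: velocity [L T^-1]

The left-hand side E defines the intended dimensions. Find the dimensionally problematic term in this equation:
The right-hand side term mv

E has dimensions [L^2 M T^-2], but mv has dimensions [L M T^-1], so the term mv is dimensionally wrong for E.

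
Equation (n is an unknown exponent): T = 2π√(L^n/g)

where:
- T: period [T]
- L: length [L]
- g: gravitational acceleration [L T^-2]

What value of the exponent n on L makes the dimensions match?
n = 1

T has dimensions [T]; L has dimensions [L].
With n = 1: 2π√(L^1/g) has dimensions [T], matching the LHS ✓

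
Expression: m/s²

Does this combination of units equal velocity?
No

The expression m/s² has dimensions [L T^-2], but velocity has dimensions [L T^-1].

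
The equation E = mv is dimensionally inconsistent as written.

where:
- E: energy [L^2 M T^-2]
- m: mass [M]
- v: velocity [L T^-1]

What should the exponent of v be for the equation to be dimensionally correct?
The exponent of v should be 2: E = mv^2

The LHS E has dimensions [L^2 M T^-2]; v has dimensions [L T^-1].
As written, the RHS mv (exponent 1 on v) has dimensions [L M T^-1], which does not match.
With exponent 2, the RHS mv^2 has dimensions [L^2 M T^-2], matching the LHS.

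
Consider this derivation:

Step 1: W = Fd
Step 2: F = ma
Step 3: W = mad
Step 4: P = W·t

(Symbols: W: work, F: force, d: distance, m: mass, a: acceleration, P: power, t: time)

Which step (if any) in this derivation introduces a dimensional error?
Step 4

Step 1: W = Fd → LHS [L^2 M T^-2], RHS [L^2 M T^-2] ✓
Step 2: F = ma → LHS [L M T^-2], RHS [L M T^-2] ✓
Step 3: W = mad → LHS [L^2 M T^-2], RHS [L^2 M T^-2] ✓
Step 4: P = W·t → LHS [L^2 M T^-3], RHS [L^2 M T^-1] ✗

The first dimensional inconsistency appears in step 4: P = W·t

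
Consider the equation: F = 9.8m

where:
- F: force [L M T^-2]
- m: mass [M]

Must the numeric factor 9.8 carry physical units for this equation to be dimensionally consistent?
Yes

F has dimensions [L M T^-2], while m alone has dimensions [M]. For the equation to balance, the factor 9.8 must carry dimensions [L T^-2] — it is a dimensional constant (a numerical value of a physical quantity with its units suppressed), not a pure number.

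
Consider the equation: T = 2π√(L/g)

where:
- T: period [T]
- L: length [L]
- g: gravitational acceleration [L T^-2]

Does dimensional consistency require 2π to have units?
No

T has dimensions [T] and √(L/g) already has dimensions [T], so the equation balances without 2π contributing any dimensions. 2π is a pure (dimensionless) number; changing or removing it would not affect dimensional consistency.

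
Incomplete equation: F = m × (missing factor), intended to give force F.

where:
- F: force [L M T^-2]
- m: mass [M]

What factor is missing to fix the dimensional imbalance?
a (acceleration), dimensions [L T^-2]

F has dimensions [L M T^-2] and m has dimensions [M].
The missing factor must have dimensions [L M T^-2] / [M] = [L T^-2], i.e. acceleration (a).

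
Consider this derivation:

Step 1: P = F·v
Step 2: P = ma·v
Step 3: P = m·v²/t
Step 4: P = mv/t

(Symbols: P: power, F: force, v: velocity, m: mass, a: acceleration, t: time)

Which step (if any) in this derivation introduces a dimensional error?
Step 4

Step 1: P = F·v → LHS [L^2 M T^-3], RHS [L^2 M T^-3] ✓
Step 2: P = ma·v → LHS [L^2 M T^-3], RHS [L^2 M T^-3] ✓
Step 3: P = m·v²/t → LHS [L^2 M T^-3], RHS [L^2 M T^-3] ✓
Step 4: P = mv/t → LHS [L^2 M T^-3], RHS [L M T^-2] ✗

The first dimensional inconsistency appears in step 4: P = mv/t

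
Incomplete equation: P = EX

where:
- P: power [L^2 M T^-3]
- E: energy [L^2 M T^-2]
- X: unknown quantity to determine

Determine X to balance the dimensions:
X = f (inverse time / frequency (1/t)), dimensions [T^-1]

P has dimensions [L^2 M T^-3]; the rest of the RHS (E) has dimensions [L^2 M T^-2].
So X must have dimensions [T^-1] — X = f (inverse time / frequency (1/t)).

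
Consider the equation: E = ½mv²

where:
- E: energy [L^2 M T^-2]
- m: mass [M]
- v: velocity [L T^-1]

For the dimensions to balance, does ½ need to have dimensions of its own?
No

E has dimensions [L^2 M T^-2] and mv² already has dimensions [L^2 M T^-2], so the equation balances without ½ contributing any dimensions. ½ is a pure (dimensionless) number; changing or removing it would not affect dimensional consistency.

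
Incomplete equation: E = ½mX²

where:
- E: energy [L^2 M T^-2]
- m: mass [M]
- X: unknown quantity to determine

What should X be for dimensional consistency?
X = v (velocity), dimensions [L T^-1]

E has dimensions [L^2 M T^-2]; the rest of the RHS (½m) has dimensions [M].
So X² must have dimensions [L^2 T^-2], i.e. X has dimensions [L T^-1] — X = v (velocity).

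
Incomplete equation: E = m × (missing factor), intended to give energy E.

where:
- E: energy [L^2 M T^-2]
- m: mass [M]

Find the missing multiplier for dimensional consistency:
v² (velocity squared), dimensions [L^2 T^-2]

E has dimensions [L^2 M T^-2] and m has dimensions [M].
The missing factor must have dimensions [L^2 M T^-2] / [M] = [L^2 T^-2], i.e. velocity squared (v²).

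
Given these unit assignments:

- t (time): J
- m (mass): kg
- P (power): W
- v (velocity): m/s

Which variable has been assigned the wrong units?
t

The variable t (time) should have units s, not J.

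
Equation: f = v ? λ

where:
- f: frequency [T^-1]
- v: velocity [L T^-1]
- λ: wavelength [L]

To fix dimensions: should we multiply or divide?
division (÷): f = v ÷ λ

f [T^-1]; v [L T^-1]; λ [L].
v × λ → [L^2 T^-1] ✗
v ÷ λ → [T^-1] ✓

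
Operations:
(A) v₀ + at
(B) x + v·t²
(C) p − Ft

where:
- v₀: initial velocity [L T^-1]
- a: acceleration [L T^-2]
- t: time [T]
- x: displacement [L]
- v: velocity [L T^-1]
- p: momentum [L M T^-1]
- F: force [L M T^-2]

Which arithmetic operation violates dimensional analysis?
(B) x + v·t²

(A) v₀ + at: v₀ [L T^-1] and at [L T^-1] — same dimensions ✓
(B) x + v·t²: x [L] and v·t² [L T] — different dimensions cannot be added/subtracted ✗
(C) p − Ft: p [L M T^-1] and Ft [L M T^-1] — same dimensions ✓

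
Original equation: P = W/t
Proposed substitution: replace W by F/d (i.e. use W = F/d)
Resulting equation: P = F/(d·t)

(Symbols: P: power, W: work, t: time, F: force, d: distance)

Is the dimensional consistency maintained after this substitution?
No

[W] = [L^2 M T^-2] and [F/d] = [M T^-2]. These differ, so the substitution replaces a quantity by one of different dimensions and the result P = F/(d·t) has LHS [L^2 M T^-3] vs RHS [M T^-3] — inconsistent.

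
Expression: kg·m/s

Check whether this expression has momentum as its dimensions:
Yes

The expression kg·m/s has dimensions [L M T^-1], which is exactly momentum [L M T^-1].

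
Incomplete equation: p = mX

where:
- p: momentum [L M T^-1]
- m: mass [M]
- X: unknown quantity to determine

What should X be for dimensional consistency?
X = v (velocity), dimensions [L T^-1]

p has dimensions [L M T^-1]; the rest of the RHS (m) has dimensions [M].
So X must have dimensions [L T^-1] — X = v (velocity).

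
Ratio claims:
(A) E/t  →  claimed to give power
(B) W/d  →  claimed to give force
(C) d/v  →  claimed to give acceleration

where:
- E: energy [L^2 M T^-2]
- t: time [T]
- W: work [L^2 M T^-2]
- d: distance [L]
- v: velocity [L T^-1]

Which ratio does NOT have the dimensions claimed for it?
(C) d/v does not give acceleration

(A) E/t: [L^2 M T^-3] = power [L^2 M T^-3] ✓
(B) W/d: [L M T^-2] = force [L M T^-2] ✓
(C) d/v: [T] ≠ acceleration [L T^-2] ✗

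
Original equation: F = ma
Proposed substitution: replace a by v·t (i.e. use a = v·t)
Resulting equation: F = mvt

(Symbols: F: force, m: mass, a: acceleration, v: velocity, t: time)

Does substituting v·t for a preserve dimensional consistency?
No

[a] = [L T^-2] and [v·t] = [L]. These differ, so the substitution replaces a quantity by one of different dimensions and the result F = mvt has LHS [L M T^-2] vs RHS [L M] — inconsistent.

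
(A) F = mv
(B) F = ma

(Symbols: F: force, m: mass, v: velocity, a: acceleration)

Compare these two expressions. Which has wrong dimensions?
(A)

(A) F = mv: LHS [L M T^-2], RHS [L M T^-1] ✗
(B) F = ma: LHS [L M T^-2], RHS [L M T^-2] ✓

Expression (A) F = mv is dimensionally incorrect.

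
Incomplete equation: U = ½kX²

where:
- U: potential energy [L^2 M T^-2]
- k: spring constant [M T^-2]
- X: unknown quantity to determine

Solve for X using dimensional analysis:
X = x (displacement), dimensions [L]

U has dimensions [L^2 M T^-2]; the rest of the RHS (½k) has dimensions [M T^-2].
So X² must have dimensions [L^2], i.e. X has dimensions [L] — X = x (displacement).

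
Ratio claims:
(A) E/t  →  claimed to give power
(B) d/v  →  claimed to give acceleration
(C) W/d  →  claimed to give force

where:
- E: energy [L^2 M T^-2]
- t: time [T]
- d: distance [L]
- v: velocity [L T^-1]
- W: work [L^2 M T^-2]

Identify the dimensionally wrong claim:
(B) d/v does not give acceleration

(A) E/t: [L^2 M T^-3] = power [L^2 M T^-3] ✓
(B) d/v: [T] ≠ acceleration [L T^-2] ✗
(C) W/d: [L M T^-2] = force [L M T^-2] ✓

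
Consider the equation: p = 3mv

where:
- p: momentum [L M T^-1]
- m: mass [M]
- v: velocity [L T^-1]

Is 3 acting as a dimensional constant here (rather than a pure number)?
No

p has dimensions [L M T^-1] and mv already has dimensions [L M T^-1], so the equation balances without 3 contributing any dimensions. 3 is a pure (dimensionless) number; changing or removing it would not affect dimensional consistency.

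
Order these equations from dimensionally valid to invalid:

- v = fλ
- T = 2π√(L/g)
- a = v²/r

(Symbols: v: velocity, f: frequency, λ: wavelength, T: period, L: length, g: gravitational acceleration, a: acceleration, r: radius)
Dimensionally correct: v = fλ, T = 2π√(L/g), a = v²/r
Dimensionally incorrect: none
Ordered (correct first, then incorrect): v = fλ, T = 2π√(L/g), a = v²/r

- v = fλ: LHS [L T^-1], RHS [L T^-1] → correct ✓
- T = 2π√(L/g): LHS [T], RHS [T] → correct ✓
- a = v²/r: LHS [L T^-2], RHS [L T^-2] → correct ✓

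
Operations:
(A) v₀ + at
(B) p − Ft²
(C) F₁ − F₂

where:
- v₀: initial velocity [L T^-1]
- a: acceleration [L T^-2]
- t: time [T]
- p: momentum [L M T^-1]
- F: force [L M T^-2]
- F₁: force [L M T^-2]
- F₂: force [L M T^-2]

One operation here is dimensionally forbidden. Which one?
(B) p − Ft²

(A) v₀ + at: v₀ [L T^-1] and at [L T^-1] — same dimensions ✓
(B) p − Ft²: p [L M T^-1] and Ft² [L M] — different dimensions cannot be added/subtracted ✗
(C) F₁ − F₂: F₁ [L M T^-2] and F₂ [L M T^-2] — same dimensions ✓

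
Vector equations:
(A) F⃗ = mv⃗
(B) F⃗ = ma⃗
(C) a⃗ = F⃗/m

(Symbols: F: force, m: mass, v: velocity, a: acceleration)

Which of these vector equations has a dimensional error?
(A) F⃗ = mv⃗

(A) F⃗ = mv⃗: LHS [L M T^-2], RHS [L M T^-1] ✗ — mass times velocity is momentum, not force; should be ma⃗
(B) F⃗ = ma⃗: LHS [L M T^-2], RHS [L M T^-2] ✓ — Force and acceleration are vectors, mass is a scalar
(C) a⃗ = F⃗/m: LHS [L T^-2], RHS [L T^-2] ✓ — force (vector) divided by mass (scalar)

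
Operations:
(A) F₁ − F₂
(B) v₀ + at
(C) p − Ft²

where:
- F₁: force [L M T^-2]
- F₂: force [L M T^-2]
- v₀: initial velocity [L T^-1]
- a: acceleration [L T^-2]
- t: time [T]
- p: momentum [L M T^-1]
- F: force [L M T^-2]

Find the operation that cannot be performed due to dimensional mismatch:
(C) p − Ft²

(A) F₁ − F₂: F₁ [L M T^-2] and F₂ [L M T^-2] — same dimensions ✓
(B) v₀ + at: v₀ [L T^-1] and at [L T^-1] — same dimensions ✓
(C) p − Ft²: p [L M T^-1] and Ft² [L M] — different dimensions cannot be added/subtracted ✗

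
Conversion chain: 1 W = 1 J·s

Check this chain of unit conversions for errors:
The chain is incorrect (it contains an error).

Incorrect: Watt is J/s, not J·s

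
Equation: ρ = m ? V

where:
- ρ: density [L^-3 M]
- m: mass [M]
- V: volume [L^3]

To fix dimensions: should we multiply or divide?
division (÷): ρ = m ÷ V

ρ [L^-3 M]; m [M]; V [L^3].
m × V → [L^3 M] ✗
m ÷ V → [L^-3 M] ✓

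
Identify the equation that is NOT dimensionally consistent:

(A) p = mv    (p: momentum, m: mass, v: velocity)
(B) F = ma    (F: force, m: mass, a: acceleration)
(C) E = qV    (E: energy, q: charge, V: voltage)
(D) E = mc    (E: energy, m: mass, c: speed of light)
(D) E = mc

The equation (D) E = mc is dimensionally incorrect.

LHS (E): [L^2 M T^-2]
RHS (mc): [L M T^-1] ✗

The dimensions do not match. The other three equations balance.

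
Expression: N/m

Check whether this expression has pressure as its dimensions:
No

The expression N/m has dimensions [M T^-2], but pressure has dimensions [L^-1 M T^-2].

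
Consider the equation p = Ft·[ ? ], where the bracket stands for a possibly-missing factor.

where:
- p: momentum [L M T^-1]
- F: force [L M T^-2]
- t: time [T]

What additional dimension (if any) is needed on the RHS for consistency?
Nothing is missing — the bracketed factor must be dimensionless.

p has dimensions [L M T^-1] and Ft already has dimensions [L M T^-1], so p = Ft is dimensionally complete.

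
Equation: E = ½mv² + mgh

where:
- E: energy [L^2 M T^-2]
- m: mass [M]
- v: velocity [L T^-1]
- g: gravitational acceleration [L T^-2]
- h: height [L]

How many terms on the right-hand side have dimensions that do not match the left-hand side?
0

LHS E: [L^2 M T^-2]
- ½mv²: [L^2 M T^-2] ✓
- mgh: [L^2 M T^-2] ✓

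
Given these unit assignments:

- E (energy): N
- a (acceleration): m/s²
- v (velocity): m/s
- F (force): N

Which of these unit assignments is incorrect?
E

The variable E (energy) should have units J, not N.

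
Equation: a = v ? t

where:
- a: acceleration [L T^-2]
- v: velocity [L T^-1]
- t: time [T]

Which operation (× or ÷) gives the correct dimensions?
division (÷): a = v ÷ t

a [L T^-2]; v [L T^-1]; t [T].
v × t → [L] ✗
v ÷ t → [L T^-2] ✓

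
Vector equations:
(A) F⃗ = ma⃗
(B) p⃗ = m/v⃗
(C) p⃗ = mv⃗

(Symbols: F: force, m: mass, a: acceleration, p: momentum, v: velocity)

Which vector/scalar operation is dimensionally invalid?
(B) p⃗ = m/v⃗

(A) F⃗ = ma⃗: LHS [L M T^-2], RHS [L M T^-2] ✓ — Force and acceleration are vectors, mass is a scalar
(B) p⃗ = m/v⃗: LHS [L M T^-1], RHS [L^-1 M T] ✗ — momentum is mass times velocity; should be mv⃗ (and division by a vector is undefined)
(C) p⃗ = mv⃗: LHS [L M T^-1], RHS [L M T^-1] ✓ — mass (scalar) times velocity (vector)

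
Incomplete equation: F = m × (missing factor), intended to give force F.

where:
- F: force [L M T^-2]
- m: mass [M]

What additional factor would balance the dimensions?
a (acceleration), dimensions [L T^-2]

F has dimensions [L M T^-2] and m has dimensions [M].
The missing factor must have dimensions [L M T^-2] / [M] = [L T^-2], i.e. acceleration (a).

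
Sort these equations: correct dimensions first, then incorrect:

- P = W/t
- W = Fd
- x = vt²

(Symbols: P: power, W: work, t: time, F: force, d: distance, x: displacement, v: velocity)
Dimensionally correct: P = W/t, W = Fd
Dimensionally incorrect: x = vt²
Ordered (correct first, then incorrect): P = W/t, W = Fd, x = vt²

- P = W/t: LHS [L^2 M T^-3], RHS [L^2 M T^-3] → correct ✓
- W = Fd: LHS [L^2 M T^-2], RHS [L^2 M T^-2] → correct ✓
- x = vt²: LHS [L], RHS [L T] → incorrect ✗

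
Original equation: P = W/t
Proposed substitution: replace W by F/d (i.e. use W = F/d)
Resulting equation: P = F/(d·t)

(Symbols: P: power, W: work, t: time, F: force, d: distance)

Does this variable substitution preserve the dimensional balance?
No

[W] = [L^2 M T^-2] and [F/d] = [M T^-2]. These differ, so the substitution replaces a quantity by one of different dimensions and the result P = F/(d·t) has LHS [L^2 M T^-3] vs RHS [M T^-3] — inconsistent.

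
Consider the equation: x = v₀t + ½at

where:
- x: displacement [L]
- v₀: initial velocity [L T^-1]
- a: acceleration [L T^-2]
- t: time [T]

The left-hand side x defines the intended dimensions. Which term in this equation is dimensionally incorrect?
The term ½at

Checking each RHS term against the LHS:
- v₀t: [L] — matches x [L] ✓
- ½at: [L T^-1] — does NOT match x [L] ✗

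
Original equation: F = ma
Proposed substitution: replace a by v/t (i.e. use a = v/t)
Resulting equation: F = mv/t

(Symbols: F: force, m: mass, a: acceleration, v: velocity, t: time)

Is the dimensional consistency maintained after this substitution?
Yes

[a] = [L T^-2] and [v/t] = [L T^-2]. These match, so the substitution replaces a quantity by one of the same dimensions and the result F = mv/t has LHS [L M T^-2] vs RHS [L M T^-2] — still consistent.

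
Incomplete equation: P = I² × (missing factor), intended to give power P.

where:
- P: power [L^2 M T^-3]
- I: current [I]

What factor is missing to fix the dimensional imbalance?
R (resistance), dimensions [I^-2 L^2 M T^-3]

P has dimensions [L^2 M T^-3] and I² has dimensions [I^2].
The missing factor must have dimensions [L^2 M T^-3] / [I^2] = [I^-2 L^2 M T^-3], i.e. resistance (R).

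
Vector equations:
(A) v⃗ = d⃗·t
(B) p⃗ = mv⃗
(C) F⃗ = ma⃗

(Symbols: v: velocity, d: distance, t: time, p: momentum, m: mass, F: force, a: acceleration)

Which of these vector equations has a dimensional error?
(A) v⃗ = d⃗·t

(A) v⃗ = d⃗·t: LHS [L T^-1], RHS [L T] ✗ — velocity is displacement per time; should be d⃗/t
(B) p⃗ = mv⃗: LHS [L M T^-1], RHS [L M T^-1] ✓ — mass (scalar) times velocity (vector)
(C) F⃗ = ma⃗: LHS [L M T^-2], RHS [L M T^-2] ✓ — Force and acceleration are vectors, mass is a scalar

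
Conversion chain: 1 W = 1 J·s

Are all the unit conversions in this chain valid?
The chain is incorrect (it contains an error).

Incorrect: Watt is J/s, not J·s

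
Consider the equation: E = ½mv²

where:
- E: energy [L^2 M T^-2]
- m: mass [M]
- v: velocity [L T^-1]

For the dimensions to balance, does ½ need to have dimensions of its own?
No

E has dimensions [L^2 M T^-2] and mv² already has dimensions [L^2 M T^-2], so the equation balances without ½ contributing any dimensions. ½ is a pure (dimensionless) number; changing or removing it would not affect dimensional consistency.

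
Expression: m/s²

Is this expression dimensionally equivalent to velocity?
No

The expression m/s² has dimensions [L T^-2], but velocity has dimensions [L T^-1].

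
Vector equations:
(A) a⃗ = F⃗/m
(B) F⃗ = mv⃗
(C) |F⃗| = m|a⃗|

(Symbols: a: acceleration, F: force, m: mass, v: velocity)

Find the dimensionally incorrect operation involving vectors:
(B) F⃗ = mv⃗

(A) a⃗ = F⃗/m: LHS [L T^-2], RHS [L T^-2] ✓ — force (vector) divided by mass (scalar)
(B) F⃗ = mv⃗: LHS [L M T^-2], RHS [L M T^-1] ✗ — mass times velocity is momentum, not force; should be ma⃗
(C) |F⃗| = m|a⃗|: LHS [L M T^-2], RHS [L M T^-2] ✓ — magnitudes of vectors are scalars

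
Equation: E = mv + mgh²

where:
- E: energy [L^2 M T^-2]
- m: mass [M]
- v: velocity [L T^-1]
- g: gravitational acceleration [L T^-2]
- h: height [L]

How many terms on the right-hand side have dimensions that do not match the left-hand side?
2

LHS E: [L^2 M T^-2]
- mv: [L M T^-1] ✗
- mgh²: [L^3 M T^-2] ✗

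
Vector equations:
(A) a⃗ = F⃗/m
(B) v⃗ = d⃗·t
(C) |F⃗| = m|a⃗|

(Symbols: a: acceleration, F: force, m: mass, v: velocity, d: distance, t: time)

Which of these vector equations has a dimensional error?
(B) v⃗ = d⃗·t

(A) a⃗ = F⃗/m: LHS [L T^-2], RHS [L T^-2] ✓ — force (vector) divided by mass (scalar)
(B) v⃗ = d⃗·t: LHS [L T^-1], RHS [L T] ✗ — velocity is displacement per time; should be d⃗/t
(C) |F⃗| = m|a⃗|: LHS [L M T^-2], RHS [L M T^-2] ✓ — magnitudes of vectors are scalars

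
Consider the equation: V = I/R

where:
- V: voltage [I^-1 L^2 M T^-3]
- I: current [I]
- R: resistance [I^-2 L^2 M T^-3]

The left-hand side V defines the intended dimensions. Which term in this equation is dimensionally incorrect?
The right-hand side term I/R

V has dimensions [I^-1 L^2 M T^-3], but I/R has dimensions [I^3 L^-2 M^-1 T^3], so the term I/R is dimensionally wrong for V.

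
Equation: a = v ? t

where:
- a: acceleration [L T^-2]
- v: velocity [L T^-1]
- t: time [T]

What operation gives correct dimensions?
division (÷): a = v ÷ t

a [L T^-2]; v [L T^-1]; t [T].
v × t → [L] ✗
v ÷ t → [L T^-2] ✓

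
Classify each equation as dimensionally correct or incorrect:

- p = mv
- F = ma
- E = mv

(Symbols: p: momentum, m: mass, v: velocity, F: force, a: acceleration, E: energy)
Dimensionally correct: p = mv, F = ma
Dimensionally incorrect: E = mv
Ordered (correct first, then incorrect): p = mv, F = ma, E = mv

- p = mv: LHS [L M T^-1], RHS [L M T^-1] → correct ✓
- F = ma: LHS [L M T^-2], RHS [L M T^-2] → correct ✓
- E = mv: LHS [L^2 M T^-2], RHS [L M T^-1] → incorrect ✗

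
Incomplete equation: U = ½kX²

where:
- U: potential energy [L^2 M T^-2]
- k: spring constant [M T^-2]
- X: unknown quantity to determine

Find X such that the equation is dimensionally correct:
X = x (displacement), dimensions [L]

U has dimensions [L^2 M T^-2]; the rest of the RHS (½k) has dimensions [M T^-2].
So X² must have dimensions [L^2], i.e. X has dimensions [L] — X = x (displacement).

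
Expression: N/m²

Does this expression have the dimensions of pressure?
Yes

The expression N/m² has dimensions [L^-1 M T^-2], which is exactly pressure [L^-1 M T^-2].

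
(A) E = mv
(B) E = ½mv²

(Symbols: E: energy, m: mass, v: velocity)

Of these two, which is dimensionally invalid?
(A)

(A) E = mv: LHS [L^2 M T^-2], RHS [L M T^-1] ✗
(B) E = ½mv²: LHS [L^2 M T^-2], RHS [L^2 M T^-2] ✓

Expression (A) E = mv is dimensionally incorrect.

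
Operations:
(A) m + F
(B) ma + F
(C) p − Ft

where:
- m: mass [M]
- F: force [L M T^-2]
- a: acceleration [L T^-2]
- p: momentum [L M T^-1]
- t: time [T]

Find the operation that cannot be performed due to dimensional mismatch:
(A) m + F

(A) m + F: m [M] and F [L M T^-2] — different dimensions cannot be added/subtracted ✗
(B) ma + F: ma [L M T^-2] and F [L M T^-2] — same dimensions ✓
(C) p − Ft: p [L M T^-1] and Ft [L M T^-1] — same dimensions ✓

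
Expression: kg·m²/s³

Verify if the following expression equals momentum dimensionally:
No

The expression kg·m²/s³ has dimensions [L^2 M T^-3], but momentum has dimensions [L M T^-1].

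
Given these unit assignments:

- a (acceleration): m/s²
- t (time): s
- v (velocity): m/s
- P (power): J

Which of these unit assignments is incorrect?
P

The variable P (power) should have units W, not J.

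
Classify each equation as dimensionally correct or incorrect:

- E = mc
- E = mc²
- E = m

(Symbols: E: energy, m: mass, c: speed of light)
Dimensionally correct: E = mc²
Dimensionally incorrect: E = mc, E = m
Ordered (correct first, then incorrect): E = mc², E = mc, E = m

- E = mc: LHS [L^2 M T^-2], RHS [L M T^-1] → incorrect ✗
- E = mc²: LHS [L^2 M T^-2], RHS [L^2 M T^-2] → correct ✓
- E = m: LHS [L^2 M T^-2], RHS [M] → incorrect ✗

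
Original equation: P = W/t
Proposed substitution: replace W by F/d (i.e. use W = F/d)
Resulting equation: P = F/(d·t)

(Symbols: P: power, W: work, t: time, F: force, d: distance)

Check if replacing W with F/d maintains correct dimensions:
No

[W] = [L^2 M T^-2] and [F/d] = [M T^-2]. These differ, so the substitution replaces a quantity by one of different dimensions and the result P = F/(d·t) has LHS [L^2 M T^-3] vs RHS [M T^-3] — inconsistent.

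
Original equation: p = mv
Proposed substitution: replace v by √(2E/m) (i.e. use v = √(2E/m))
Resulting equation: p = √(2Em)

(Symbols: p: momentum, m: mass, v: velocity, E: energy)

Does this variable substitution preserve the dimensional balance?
Yes

[v] = [L T^-1] and [√(2E/m)] = [L T^-1]. These match, so the substitution replaces a quantity by one of the same dimensions and the result p = √(2Em) has LHS [L M T^-1] vs RHS [L M T^-1] — still consistent.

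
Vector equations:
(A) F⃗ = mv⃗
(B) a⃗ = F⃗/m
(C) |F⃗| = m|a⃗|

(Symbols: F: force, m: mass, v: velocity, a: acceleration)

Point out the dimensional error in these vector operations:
(A) F⃗ = mv⃗

(A) F⃗ = mv⃗: LHS [L M T^-2], RHS [L M T^-1] ✗ — mass times velocity is momentum, not force; should be ma⃗
(B) a⃗ = F⃗/m: LHS [L T^-2], RHS [L T^-2] ✓ — force (vector) divided by mass (scalar)
(C) |F⃗| = m|a⃗|: LHS [L M T^-2], RHS [L M T^-2] ✓ — magnitudes of vectors are scalars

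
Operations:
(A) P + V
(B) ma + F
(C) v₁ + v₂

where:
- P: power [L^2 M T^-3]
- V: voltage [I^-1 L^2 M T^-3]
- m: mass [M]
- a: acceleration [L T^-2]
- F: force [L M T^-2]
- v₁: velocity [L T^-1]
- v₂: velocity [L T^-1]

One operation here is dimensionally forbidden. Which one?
(A) P + V

(A) P + V: P [L^2 M T^-3] and V [I^-1 L^2 M T^-3] — different dimensions cannot be added/subtracted ✗
(B) ma + F: ma [L M T^-2] and F [L M T^-2] — same dimensions ✓
(C) v₁ + v₂: v₁ [L T^-1] and v₂ [L T^-1] — same dimensions ✓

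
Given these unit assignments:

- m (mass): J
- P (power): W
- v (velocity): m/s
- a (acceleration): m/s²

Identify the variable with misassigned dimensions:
m

The variable m (mass) should have units kg, not J.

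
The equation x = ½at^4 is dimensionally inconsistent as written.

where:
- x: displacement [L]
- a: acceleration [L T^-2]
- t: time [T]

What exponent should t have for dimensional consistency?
The exponent of t should be 2: x = ½at^2

The LHS x has dimensions [L]; t has dimensions [T].
As written, the RHS ½at^4 (exponent 4 on t) has dimensions [L T^2], which does not match.
With exponent 2, the RHS ½at^2 has dimensions [L], matching the LHS.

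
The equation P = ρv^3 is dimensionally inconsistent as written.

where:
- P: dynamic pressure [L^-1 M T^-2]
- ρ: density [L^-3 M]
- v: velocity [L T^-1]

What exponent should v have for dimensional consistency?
The exponent of v should be 2: P = ρv^2

The LHS P has dimensions [L^-1 M T^-2]; v has dimensions [L T^-1].
As written, the RHS ρv^3 (exponent 3 on v) has dimensions [M T^-3], which does not match.
With exponent 2, the RHS ρv^2 has dimensions [L^-1 M T^-2], matching the LHS.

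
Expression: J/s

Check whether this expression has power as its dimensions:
Yes

The expression J/s has dimensions [L^2 M T^-3], which is exactly power [L^2 M T^-3].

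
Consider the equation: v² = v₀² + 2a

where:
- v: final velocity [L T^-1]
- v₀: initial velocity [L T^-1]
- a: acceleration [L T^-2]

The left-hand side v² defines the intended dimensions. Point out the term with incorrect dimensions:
The term 2a

Checking each RHS term against the LHS:
- v₀²: [L^2 T^-2] — matches v² [L^2 T^-2] ✓
- 2a: [L T^-2] — does NOT match v² [L^2 T^-2] ✗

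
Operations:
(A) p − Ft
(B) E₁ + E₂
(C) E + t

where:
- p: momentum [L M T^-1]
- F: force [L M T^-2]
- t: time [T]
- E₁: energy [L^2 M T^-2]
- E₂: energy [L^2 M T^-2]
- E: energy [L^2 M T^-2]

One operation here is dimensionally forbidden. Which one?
(C) E + t

(A) p − Ft: p [L M T^-1] and Ft [L M T^-1] — same dimensions ✓
(B) E₁ + E₂: E₁ [L^2 M T^-2] and E₂ [L^2 M T^-2] — same dimensions ✓
(C) E + t: E [L^2 M T^-2] and t [T] — different dimensions cannot be added/subtracted ✗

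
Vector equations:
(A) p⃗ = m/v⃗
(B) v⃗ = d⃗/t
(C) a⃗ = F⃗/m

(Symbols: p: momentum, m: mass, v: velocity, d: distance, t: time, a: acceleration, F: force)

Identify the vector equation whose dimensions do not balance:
(A) p⃗ = m/v⃗

(A) p⃗ = m/v⃗: LHS [L M T^-1], RHS [L^-1 M T] ✗ — momentum is mass times velocity; should be mv⃗ (and division by a vector is undefined)
(B) v⃗ = d⃗/t: LHS [L T^-1], RHS [L T^-1] ✓ — displacement (vector) divided by time (scalar)
(C) a⃗ = F⃗/m: LHS [L T^-2], RHS [L T^-2] ✓ — force (vector) divided by mass (scalar)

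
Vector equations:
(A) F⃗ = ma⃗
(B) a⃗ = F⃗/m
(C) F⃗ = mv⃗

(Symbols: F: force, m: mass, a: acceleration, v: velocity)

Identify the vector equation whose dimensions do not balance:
(C) F⃗ = mv⃗

(A) F⃗ = ma⃗: LHS [L M T^-2], RHS [L M T^-2] ✓ — Force and acceleration are vectors, mass is a scalar
(B) a⃗ = F⃗/m: LHS [L T^-2], RHS [L T^-2] ✓ — force (vector) divided by mass (scalar)
(C) F⃗ = mv⃗: LHS [L M T^-2], RHS [L M T^-1] ✗ — mass times velocity is momentum, not force; should be ma⃗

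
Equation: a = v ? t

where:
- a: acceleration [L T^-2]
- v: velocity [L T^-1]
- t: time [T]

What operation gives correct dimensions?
division (÷): a = v ÷ t

a [L T^-2]; v [L T^-1]; t [T].
v × t → [L] ✗
v ÷ t → [L T^-2] ✓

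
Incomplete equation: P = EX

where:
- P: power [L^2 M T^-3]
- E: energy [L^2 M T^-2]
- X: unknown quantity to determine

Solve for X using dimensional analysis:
X = f (inverse time / frequency (1/t)), dimensions [T^-1]

P has dimensions [L^2 M T^-3]; the rest of the RHS (E) has dimensions [L^2 M T^-2].
So X must have dimensions [T^-1] — X = f (inverse time / frequency (1/t)).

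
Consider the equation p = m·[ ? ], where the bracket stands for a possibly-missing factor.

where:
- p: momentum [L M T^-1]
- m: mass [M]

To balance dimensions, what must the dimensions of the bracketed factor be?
[L T^-1] — velocity (e.g. v)

p has dimensions [L M T^-1]; m has dimensions [M].
The bracketed factor must supply [L M T^-1] / [M] = [L T^-1].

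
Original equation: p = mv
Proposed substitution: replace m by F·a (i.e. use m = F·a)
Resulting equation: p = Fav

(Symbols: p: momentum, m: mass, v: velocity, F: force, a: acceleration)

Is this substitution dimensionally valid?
No

[m] = [M] and [F·a] = [L^2 M T^-4]. These differ, so the substitution replaces a quantity by one of different dimensions and the result p = Fav has LHS [L M T^-1] vs RHS [L^3 M T^-5] — inconsistent.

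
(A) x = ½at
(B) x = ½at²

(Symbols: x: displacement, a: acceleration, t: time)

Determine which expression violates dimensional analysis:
(A)

(A) x = ½at: LHS [L], RHS [L T^-1] ✗
(B) x = ½at²: LHS [L], RHS [L] ✓

Expression (A) x = ½at is dimensionally incorrect.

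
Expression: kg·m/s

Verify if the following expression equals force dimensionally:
No

The expression kg·m/s has dimensions [L M T^-1], but force has dimensions [L M T^-2].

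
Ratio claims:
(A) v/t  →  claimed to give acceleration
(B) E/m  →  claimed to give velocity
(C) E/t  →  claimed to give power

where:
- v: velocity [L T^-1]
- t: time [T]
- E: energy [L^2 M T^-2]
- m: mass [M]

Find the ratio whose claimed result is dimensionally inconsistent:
(B) E/m does not give velocity

(A) v/t: [L T^-2] = acceleration [L T^-2] ✓
(B) E/m: [L^2 T^-2] ≠ velocity [L T^-1] ✗
(C) E/t: [L^2 M T^-3] = power [L^2 M T^-3] ✓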